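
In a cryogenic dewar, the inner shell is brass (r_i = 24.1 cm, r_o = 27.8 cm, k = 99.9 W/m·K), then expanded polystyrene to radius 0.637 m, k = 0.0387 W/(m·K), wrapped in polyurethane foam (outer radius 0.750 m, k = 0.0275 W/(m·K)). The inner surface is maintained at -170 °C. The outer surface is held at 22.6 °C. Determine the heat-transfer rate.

Q = 39.7 W

Resistance network (inner→outer):
  R_brass = (1/0.241 − 1/0.278)/(4πk) = 0.5523/(4π·99.9) = 4.399×10^-4 K/W
  R_expanded polystyrene = (1/0.278 − 1/0.637)/(4πk) = 2.027/(4π·0.0387) = 4.169 K/W
  R_polyurethane foam = (1/0.637 − 1/0.750)/(4πk) = 0.2365/(4π·0.0275) = 0.6844 K/W
ΣR = 4.399×10^-4 + 4.169 + 0.6844 = 4.854 K/W
Q = ΔT/ΣR = (-170 °C − 22.6 °C)/4.854 = -39.7 W
(Negative Q ⇒ heat flows inward; heat gain = 39.7 W.)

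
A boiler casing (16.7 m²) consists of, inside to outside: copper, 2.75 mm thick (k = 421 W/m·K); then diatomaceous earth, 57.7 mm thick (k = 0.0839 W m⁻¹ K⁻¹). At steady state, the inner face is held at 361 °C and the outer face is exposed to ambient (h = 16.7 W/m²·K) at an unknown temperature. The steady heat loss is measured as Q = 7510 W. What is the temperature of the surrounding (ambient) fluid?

T_out = 24.8 °C

Series resistances:
  R_copper = L/(kA) = 0.00275/(421·16.7) = 3.911×10^-7 K/W
  R_diatomaceous earth = L/(kA) = 0.0577/(0.0839·16.7) = 0.04118 K/W
  R_conv,out = 1/(hA) = 1/(16.7·16.7) = 0.003586 K/W
ΣR = 0.04477 K/W
ΔT = Q·ΣR = 7510 × 0.04477 = 336.2 K
Heat flows outward, so T_out = T_in − ΔT = 361 − 336.2 = 24.8 °C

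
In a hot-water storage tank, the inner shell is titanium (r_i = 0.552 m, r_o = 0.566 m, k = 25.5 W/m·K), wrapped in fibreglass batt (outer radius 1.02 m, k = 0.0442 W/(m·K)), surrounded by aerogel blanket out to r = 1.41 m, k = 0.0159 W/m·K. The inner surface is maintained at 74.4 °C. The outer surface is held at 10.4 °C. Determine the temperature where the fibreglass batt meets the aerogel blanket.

Series thermal resistances, inner to outer:
  R_titanium = (1/0.552 − 1/0.566)/(4πk) = 0.04481/(4π·25.5) = 1.398×10^-4 K/W
  R_fibreglass batt = (1/0.566 − 1/1.02)/(4πk) = 0.7864/(4π·0.0442) = 1.416 K/W
  R_aerogel blanket = (1/1.02 − 1/1.41)/(4πk) = 0.2712/(4π·0.0159) = 1.357 K/W
ΣR = 1.398×10^-4 + 1.416 + 1.357 = 2.773 K/W
Q = ΔT/ΣR = (74.4 °C − 10.4 °C)/2.773 = 23.08 W
From the inner boundary to the fibreglass batt/aerogel blanket interface, ΣR_partial = 1.416 K/W.
T_interface = T_in − Q·ΣR_partial = 74.4 °C − (23.08)(1.416) = 41.7 °C

T = 41.7 °C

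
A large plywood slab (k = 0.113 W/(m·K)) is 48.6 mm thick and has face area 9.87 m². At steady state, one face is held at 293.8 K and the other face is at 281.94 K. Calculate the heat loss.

Q = kA·ΔT/L = 0.113 × 9.87 × |293.8 K − 281.94 K| / 0.0486 = 272 W

Q = 272 W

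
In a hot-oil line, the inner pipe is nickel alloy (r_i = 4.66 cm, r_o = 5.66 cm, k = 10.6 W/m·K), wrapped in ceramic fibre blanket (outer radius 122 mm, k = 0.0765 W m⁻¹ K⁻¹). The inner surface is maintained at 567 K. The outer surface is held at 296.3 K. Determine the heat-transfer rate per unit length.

Q' = 169 W/m

Resistance network (inner→outer):
  R'_nickel alloy = ln(0.0566/0.0466)/(2πk) = 0.1944/(2π·10.6) = 0.002919 m·K/W
  R'_ceramic fibre blanket = ln(0.122/0.0566)/(2πk) = 0.7680/(2π·0.0765) = 1.598 m·K/W
ΣR = 0.002919 + 1.598 = 1.601 m·K/W
Q' = ΔT/ΣR = (567 K − 296.3 K)/1.601 = 169 W/m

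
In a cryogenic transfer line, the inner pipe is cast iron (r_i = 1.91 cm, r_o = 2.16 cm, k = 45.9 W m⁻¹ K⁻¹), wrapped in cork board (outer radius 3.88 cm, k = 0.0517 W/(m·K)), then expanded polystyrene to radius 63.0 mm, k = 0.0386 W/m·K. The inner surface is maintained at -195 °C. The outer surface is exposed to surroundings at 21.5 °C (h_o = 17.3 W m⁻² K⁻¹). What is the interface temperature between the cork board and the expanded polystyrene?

Treat each layer as a resistance in series:
  R'_cast iron = ln(0.0216/0.0191)/(2πk) = 0.1230/(2π·45.9) = 4.265×10^-4 m·K/W
  R'_cork board = ln(0.0388/0.0216)/(2πk) = 0.5857/(2π·0.0517) = 1.803 m·K/W
  R'_expanded polystyrene = ln(0.0630/0.0388)/(2πk) = 0.4847/(2π·0.0386) = 1.999 m·K/W
  R'_conv,out = 1/(2πr h) = 1/(2π·0.0630·17.3) = 0.1460 m·K/W
ΣR = 4.265×10^-4 + 1.803 + 1.999 + 0.1460 = 3.948 m·K/W
Q' = ΔT/ΣR = (-195 °C − 21.5 °C)/3.948 = -54.84 W/m
From the inner boundary to the cork board/expanded polystyrene interface, ΣR_partial = 1.803 m·K/W.
T_interface = T_in − Q'·ΣR_partial = -195 °C − (-54.84)(1.803) = -96.1 °C

T = -96.1 °C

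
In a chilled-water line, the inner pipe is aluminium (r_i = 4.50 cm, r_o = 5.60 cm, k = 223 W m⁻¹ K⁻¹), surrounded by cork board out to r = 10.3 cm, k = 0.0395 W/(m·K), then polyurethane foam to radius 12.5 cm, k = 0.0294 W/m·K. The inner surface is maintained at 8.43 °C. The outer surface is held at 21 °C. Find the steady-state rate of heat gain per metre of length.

Q' = 3.59 W/m

Series thermal resistances, inner to outer:
  R'_aluminium = ln(0.0560/0.0450)/(2πk) = 0.2187/(2π·223) = 1.561×10^-4 m·K/W
  R'_cork board = ln(0.103/0.0560)/(2πk) = 0.6094/(2π·0.0395) = 2.455 m·K/W
  R'_polyurethane foam = ln(0.125/0.103)/(2πk) = 0.1936/(2π·0.0294) = 1.048 m·K/W
ΣR = 1.561×10^-4 + 2.455 + 1.048 = 3.503 m·K/W
Q' = ΔT/ΣR = (8.43 °C − 21 °C)/3.503 = -3.59 W/m
(Negative Q' ⇒ heat flows inward; heat gain = 3.59 W/m.)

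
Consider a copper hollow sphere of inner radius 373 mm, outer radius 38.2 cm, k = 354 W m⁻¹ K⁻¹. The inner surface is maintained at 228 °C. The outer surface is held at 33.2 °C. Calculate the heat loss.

Q = 4πk·ΔT/(1/r₁ − 1/r₂) = 4π × 354 × 194.8 / (1/0.373 − 1/0.382) = 1.37×10^7 W

Q = 1.37×10^7 W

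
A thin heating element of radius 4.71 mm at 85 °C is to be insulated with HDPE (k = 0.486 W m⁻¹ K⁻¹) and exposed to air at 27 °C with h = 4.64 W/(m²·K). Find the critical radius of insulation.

r_cr = 10.5 cm

For a cylinder, r_cr = k_ins/h = 0.486/4.64 = 0.105 m = 10.5 cm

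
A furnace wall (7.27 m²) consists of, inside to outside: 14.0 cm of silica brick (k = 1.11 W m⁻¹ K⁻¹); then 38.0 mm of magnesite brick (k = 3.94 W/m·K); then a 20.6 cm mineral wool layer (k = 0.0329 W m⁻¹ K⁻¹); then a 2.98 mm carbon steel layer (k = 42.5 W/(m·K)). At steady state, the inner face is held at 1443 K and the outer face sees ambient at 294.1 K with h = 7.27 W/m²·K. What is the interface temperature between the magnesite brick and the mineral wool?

Treat each layer as a resistance in series:
  R_silica brick = L/(kA) = 0.140/(1.11·7.27) = 0.01735 K/W
  R_magnesite brick = L/(kA) = 0.0380/(3.94·7.27) = 0.001327 K/W
  R_mineral wool = L/(kA) = 0.206/(0.0329·7.27) = 0.8613 K/W
  R_carbon steel = L/(kA) = 0.00298/(42.5·7.27) = 9.645×10^-6 K/W
  R_conv,out = 1/(hA) = 1/(7.27·7.27) = 0.01892 K/W
ΣR = 0.01735 + 0.001327 + 0.8613 + 9.645×10^-6 + 0.01892 = 0.8989 K/W
Q = ΔT/ΣR = (1443 K − 294.1 K)/0.8989 = 1278 W
From the inner boundary to the magnesite brick/mineral wool interface, ΣR_partial = 0.01868 K/W.
T_interface = T_in − Q·ΣR_partial = 1443 K − (1278)(0.01868) = 1419 K

T = 1419 K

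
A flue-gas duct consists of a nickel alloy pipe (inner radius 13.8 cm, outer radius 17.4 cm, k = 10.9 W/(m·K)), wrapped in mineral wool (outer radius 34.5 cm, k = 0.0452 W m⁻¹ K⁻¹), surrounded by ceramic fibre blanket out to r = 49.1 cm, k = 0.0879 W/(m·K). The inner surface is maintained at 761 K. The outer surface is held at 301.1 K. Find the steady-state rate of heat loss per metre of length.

Q' = 151 W/m

Series thermal resistances, inner to outer:
  R'_nickel alloy = ln(0.174/0.138)/(2πk) = 0.2318/(2π·10.9) = 0.003385 m·K/W
  R'_mineral wool = ln(0.345/0.174)/(2πk) = 0.6845/(2π·0.0452) = 2.410 m·K/W
  R'_ceramic fibre blanket = ln(0.491/0.345)/(2πk) = 0.3529/(2π·0.0879) = 0.6390 m·K/W
ΣR = 0.003385 + 2.410 + 0.6390 = 3.052 m·K/W
Q' = ΔT/ΣR = (761 K − 301.1 K)/3.052 = 151 W/m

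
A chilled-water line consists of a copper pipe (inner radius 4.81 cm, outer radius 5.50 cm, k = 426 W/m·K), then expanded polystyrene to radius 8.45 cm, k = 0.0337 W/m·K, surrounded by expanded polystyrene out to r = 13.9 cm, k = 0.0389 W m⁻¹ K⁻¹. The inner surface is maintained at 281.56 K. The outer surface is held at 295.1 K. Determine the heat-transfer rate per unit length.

Resistance network (inner→outer):
  R'_copper = ln(0.0550/0.0481)/(2πk) = 0.1341/(2π·426) = 5.008×10^-5 m·K/W
  R'_expanded polystyrene = ln(0.0845/0.0550)/(2πk) = 0.4294/(2π·0.0337) = 2.028 m·K/W
  R'_expanded polystyrene = ln(0.139/0.0845)/(2πk) = 0.4977/(2π·0.0389) = 2.036 m·K/W
ΣR = 5.008×10^-5 + 2.028 + 2.036 = 4.064 m·K/W
Q' = ΔT/ΣR = (281.56 K − 295.1 K)/4.064 = -3.33 W/m
(Negative Q' ⇒ heat flows inward; heat gain = 3.33 W/m.)

Q' = 3.33 W/m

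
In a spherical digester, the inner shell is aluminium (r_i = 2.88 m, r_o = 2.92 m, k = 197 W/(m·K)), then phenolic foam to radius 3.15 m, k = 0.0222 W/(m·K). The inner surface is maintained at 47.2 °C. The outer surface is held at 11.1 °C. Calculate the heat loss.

Q = 403 W

Series thermal resistances, inner to outer:
  R_aluminium = (1/2.88 − 1/2.92)/(4πk) = 0.004756/(4π·197) = 1.921×10^-6 K/W
  R_phenolic foam = (1/2.92 − 1/3.15)/(4πk) = 0.02501/(4π·0.0222) = 0.08963 K/W
ΣR = 1.921×10^-6 + 0.08963 = 0.08963 K/W
Q = ΔT/ΣR = (47.2 °C − 11.1 °C)/0.08963 = 403 W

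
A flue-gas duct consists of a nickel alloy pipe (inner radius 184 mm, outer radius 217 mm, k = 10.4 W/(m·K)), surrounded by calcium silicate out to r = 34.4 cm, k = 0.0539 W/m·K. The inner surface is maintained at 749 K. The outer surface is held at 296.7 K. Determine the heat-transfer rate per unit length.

Series thermal resistances, inner to outer:
  R'_nickel alloy = ln(0.217/0.184)/(2πk) = 0.1650/(2π·10.4) = 0.002524 m·K/W
  R'_calcium silicate = ln(0.344/0.217)/(2πk) = 0.4607/(2π·0.0539) = 1.360 m·K/W
ΣR = 0.002524 + 1.360 = 1.363 m·K/W
Q' = ΔT/ΣR = (749 K − 296.7 K)/1.363 = 332 W/m

Q' = 332 W/m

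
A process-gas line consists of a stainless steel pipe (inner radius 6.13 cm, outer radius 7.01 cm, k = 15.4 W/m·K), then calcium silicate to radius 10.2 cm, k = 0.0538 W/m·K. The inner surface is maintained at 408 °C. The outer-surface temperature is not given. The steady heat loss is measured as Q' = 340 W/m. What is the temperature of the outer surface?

T_out = 30.3 °C

Sum the resistances:
  R'_stainless steel = ln(0.0701/0.0613)/(2πk) = 0.1341/(2π·15.4) = 0.001386 m·K/W
  R'_calcium silicate = ln(0.102/0.0701)/(2πk) = 0.3751/(2π·0.0538) = 1.109 m·K/W
ΣR = 1.111 m·K/W
ΔT = Q'·ΣR = 340 × 1.111 = 377.7 K
Heat flows outward, so T_out = T_in − ΔT = 408 − 377.7 = 30.3 °C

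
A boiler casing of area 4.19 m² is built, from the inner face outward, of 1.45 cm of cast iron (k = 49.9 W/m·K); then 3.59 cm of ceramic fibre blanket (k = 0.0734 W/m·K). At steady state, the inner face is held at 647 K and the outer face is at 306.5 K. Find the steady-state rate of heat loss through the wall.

Q = 2920 W

Treat each layer as a resistance in series:
  R_cast iron = L/(kA) = 0.0145/(49.9·4.19) = 6.935×10^-5 K/W
  R_ceramic fibre blanket = L/(kA) = 0.0359/(0.0734·4.19) = 0.1167 K/W
ΣR = 6.935×10^-5 + 0.1167 = 0.1168 K/W
Q = ΔT/ΣR = (647 K − 306.5 K)/0.1168 = 2920 W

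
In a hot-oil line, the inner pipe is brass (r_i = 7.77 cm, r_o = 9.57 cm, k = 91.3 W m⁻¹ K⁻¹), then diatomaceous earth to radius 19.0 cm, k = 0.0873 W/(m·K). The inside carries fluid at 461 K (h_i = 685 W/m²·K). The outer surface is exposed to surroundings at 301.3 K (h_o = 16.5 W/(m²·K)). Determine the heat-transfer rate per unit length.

Q' = 122 W/m

Treat each layer as a resistance in series:
  R'_conv,in = 1/(2πr h) = 1/(2π·0.0777·685) = 0.002990 m·K/W
  R'_brass = ln(0.0957/0.0777)/(2πk) = 0.2084/(2π·91.3) = 3.632×10^-4 m·K/W
  R'_diatomaceous earth = ln(0.190/0.0957)/(2πk) = 0.6858/(2π·0.0873) = 1.250 m·K/W
  R'_conv,out = 1/(2πr h) = 1/(2π·0.190·16.5) = 0.05077 m·K/W
ΣR = 0.002990 + 3.632×10^-4 + 1.250 + 0.05077 = 1.304 m·K/W
Q' = ΔT/ΣR = (461 K − 301.3 K)/1.304 = 122 W/m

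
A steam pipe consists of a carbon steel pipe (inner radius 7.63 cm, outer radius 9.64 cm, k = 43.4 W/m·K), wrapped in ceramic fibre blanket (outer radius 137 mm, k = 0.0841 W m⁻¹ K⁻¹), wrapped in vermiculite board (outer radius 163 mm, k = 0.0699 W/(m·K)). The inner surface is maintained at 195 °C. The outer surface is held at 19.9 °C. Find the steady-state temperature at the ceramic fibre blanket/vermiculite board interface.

Series thermal resistances, inner to outer:
  R'_carbon steel = ln(0.0964/0.0763)/(2πk) = 0.2338/(2π·43.4) = 8.575×10^-4 m·K/W
  R'_ceramic fibre blanket = ln(0.137/0.0964)/(2πk) = 0.3515/(2π·0.0841) = 0.6651 m·K/W
  R'_vermiculite board = ln(0.163/0.137)/(2πk) = 0.1738/(2π·0.0699) = 0.3957 m·K/W
ΣR = 8.575×10^-4 + 0.6651 + 0.3957 = 1.062 m·K/W
Q' = ΔT/ΣR = (195 °C − 19.9 °C)/1.062 = 164.9 W/m
From the inner boundary to the ceramic fibre blanket/vermiculite board interface, ΣR_partial = 0.6660 m·K/W.
T_interface = T_in − Q'·ΣR_partial = 195 °C − (164.9)(0.6660) = 85.2 °C

T = 85.2 °C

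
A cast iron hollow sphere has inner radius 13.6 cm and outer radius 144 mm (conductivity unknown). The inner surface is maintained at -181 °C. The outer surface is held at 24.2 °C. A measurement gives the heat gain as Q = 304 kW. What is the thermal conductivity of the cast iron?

k = 48.2 W/m·K

ΣR = ΔT/Q = |-181 − 24.2|/3.04×10^5 = 6.750×10^-4 K/W
(1/r₁−1/r₂)/(4πk) = 6.750×10^-4 ⇒ k = 0.4085/(4π·6.750×10^-4) = 48.2 W/m·K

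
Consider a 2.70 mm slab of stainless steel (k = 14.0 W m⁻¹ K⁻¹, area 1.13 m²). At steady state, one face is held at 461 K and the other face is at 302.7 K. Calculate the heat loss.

Q = 928 kW

Q = kA·ΔT/L = 14.0 × 1.13 × |461 K − 302.7 K| / 0.00270 = 9.28×10^5 W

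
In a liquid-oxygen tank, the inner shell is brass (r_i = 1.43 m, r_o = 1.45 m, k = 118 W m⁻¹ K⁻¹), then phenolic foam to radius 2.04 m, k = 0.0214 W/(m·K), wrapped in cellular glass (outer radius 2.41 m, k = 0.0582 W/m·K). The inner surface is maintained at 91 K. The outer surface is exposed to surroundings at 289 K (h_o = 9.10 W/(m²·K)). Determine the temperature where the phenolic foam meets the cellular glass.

T = 264.6 K

Treat each layer as a resistance in series:
  R_brass = (1/1.43 − 1/1.45)/(4πk) = 0.009646/(4π·118) = 6.505×10^-6 K/W
  R_phenolic foam = (1/1.45 − 1/2.04)/(4πk) = 0.1995/(4π·0.0214) = 0.7417 K/W
  R_cellular glass = (1/2.04 − 1/2.41)/(4πk) = 0.07526/(4π·0.0582) = 0.1029 K/W
  R_conv,out = 1/(4πr²h) = 1/(4π·2.41²·9.10) = 0.001506 K/W
ΣR = 6.505×10^-6 + 0.7417 + 0.1029 + 0.001506 = 0.8461 K/W
Q = ΔT/ΣR = (91 K − 289 K)/0.8461 = -234.0 W
From the inner boundary to the phenolic foam/cellular glass interface, ΣR_partial = 0.7417 K/W.
T_interface = T_in − Q·ΣR_partial = 91 K − (-234.0)(0.7417) = 264.6 K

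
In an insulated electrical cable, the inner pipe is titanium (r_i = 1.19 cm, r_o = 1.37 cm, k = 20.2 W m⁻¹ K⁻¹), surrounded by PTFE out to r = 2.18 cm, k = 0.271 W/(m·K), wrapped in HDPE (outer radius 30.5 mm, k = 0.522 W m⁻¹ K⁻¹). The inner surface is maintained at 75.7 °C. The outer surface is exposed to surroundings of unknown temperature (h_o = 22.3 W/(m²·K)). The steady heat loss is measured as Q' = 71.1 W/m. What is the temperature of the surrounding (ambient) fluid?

Sum the resistances:
  R'_titanium = ln(0.0137/0.0119)/(2πk) = 0.1409/(2π·20.2) = 0.001110 m·K/W
  R'_PTFE = ln(0.0218/0.0137)/(2πk) = 0.4645/(2π·0.271) = 0.2728 m·K/W
  R'_HDPE = ln(0.0305/0.0218)/(2πk) = 0.3358/(2π·0.522) = 0.1024 m·K/W
  R'_conv,out = 1/(2πr h) = 1/(2π·0.0305·22.3) = 0.2340 m·K/W
ΣR = 0.6103 m·K/W
ΔT = Q'·ΣR = 71.1 × 0.6103 = 43.39 K
Heat flows outward, so T_out = T_in − ΔT = 75.7 − 43.39 = 32.3 °C

T_out = 32.3 °C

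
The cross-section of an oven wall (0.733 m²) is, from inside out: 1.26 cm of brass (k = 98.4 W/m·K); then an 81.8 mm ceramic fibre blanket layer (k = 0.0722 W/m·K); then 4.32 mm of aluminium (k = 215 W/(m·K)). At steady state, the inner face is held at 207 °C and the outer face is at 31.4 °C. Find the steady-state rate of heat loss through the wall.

Q = 114 W

Series thermal resistances, inner to outer:
  R_brass = L/(kA) = 0.0126/(98.4·0.733) = 1.747×10^-4 K/W
  R_ceramic fibre blanket = L/(kA) = 0.0818/(0.0722·0.733) = 1.546 K/W
  R_aluminium = L/(kA) = 0.00432/(215·0.733) = 2.741×10^-5 K/W
ΣR = 1.747×10^-4 + 1.546 + 2.741×10^-5 = 1.546 K/W
Q = ΔT/ΣR = (207 °C − 31.4 °C)/1.546 = 114 W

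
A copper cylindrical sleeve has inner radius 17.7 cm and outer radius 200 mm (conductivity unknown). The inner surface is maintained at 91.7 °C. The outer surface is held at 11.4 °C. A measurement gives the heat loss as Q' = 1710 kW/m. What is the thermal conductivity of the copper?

k = 414 W/m·K

ΣR = ΔT/Q' = |91.7 − 11.4|/1.71×10^6 = 4.696×10^-5 m·K/W
ln(r₂/r₁)/(2πk) = 4.696×10^-5 ⇒ k = 0.1222/(2π·4.696×10^-5) = 414 W/m·K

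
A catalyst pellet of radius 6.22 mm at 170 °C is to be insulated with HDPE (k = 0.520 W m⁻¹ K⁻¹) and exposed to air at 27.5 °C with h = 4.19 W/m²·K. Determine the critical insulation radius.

For a sphere, r_cr = 2k_ins/h = 2·0.520/4.19 = 0.248 m = 24.8 cm

r_cr = 24.8 cm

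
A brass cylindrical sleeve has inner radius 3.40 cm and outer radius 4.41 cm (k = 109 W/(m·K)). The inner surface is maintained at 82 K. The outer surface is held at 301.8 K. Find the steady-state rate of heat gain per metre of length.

Q' = 2πk·ΔT/ln(r₂/r₁) = 2π × 109 × 219.8 / ln(0.0441/0.0340) = 5.79×10^5 W/m

Q' = 579 kW/m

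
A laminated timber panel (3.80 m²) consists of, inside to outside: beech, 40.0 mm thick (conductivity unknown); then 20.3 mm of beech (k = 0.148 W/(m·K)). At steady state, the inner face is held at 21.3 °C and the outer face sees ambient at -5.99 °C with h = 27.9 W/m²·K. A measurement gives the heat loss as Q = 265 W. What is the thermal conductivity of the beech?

k = 0.183 W/m·K

ΣR = ΔT/Q = |21.3 − -5.99|/265 = 0.1030 K/W
Known resistances:
  R_beech = L/(kA) = 0.0203/(0.148·3.80) = 0.03610 K/W
  R_conv,out = 1/(hA) = 1/(27.9·3.80) = 0.009432 K/W
R_beech = ΣR − ΣR_known = 0.1030 − 0.04553 = 0.05747 K/W
L/(kA) = 0.05747 ⇒ k = 0.0400/(0.05747·3.80) = 0.183 W/m·K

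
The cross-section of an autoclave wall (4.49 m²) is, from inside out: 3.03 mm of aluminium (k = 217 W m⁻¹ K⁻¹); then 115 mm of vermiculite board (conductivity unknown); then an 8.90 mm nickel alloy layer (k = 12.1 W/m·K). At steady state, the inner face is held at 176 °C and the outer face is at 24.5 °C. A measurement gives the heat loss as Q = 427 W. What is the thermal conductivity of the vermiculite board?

k = 0.0722 W/m·K

ΣR = ΔT/Q = |176 − 24.5|/427 = 0.3548 K/W
Known resistances:
  R_aluminium = L/(kA) = 0.00303/(217·4.49) = 3.110×10^-6 K/W
  R_nickel alloy = L/(kA) = 0.00890/(12.1·4.49) = 1.638×10^-4 K/W
R_vermiculite board = ΣR − ΣR_known = 0.3548 − 1.669×10^-4 = 0.3546 K/W
L/(kA) = 0.3546 ⇒ k = 0.115/(0.3546·4.49) = 0.0722 W/m·K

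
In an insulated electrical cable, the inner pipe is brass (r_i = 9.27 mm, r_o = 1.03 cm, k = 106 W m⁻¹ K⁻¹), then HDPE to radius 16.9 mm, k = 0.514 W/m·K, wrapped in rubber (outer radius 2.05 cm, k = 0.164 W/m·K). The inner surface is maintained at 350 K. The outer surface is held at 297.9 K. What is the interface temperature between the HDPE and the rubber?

T = 326.5 K

Resistance network (inner→outer):
  R'_brass = ln(0.0103/0.00927)/(2πk) = 0.1054/(2π·106) = 1.582×10^-4 m·K/W
  R'_HDPE = ln(0.0169/0.0103)/(2πk) = 0.4952/(2π·0.514) = 0.1533 m·K/W
  R'_rubber = ln(0.0205/0.0169)/(2πk) = 0.1931/(2π·0.164) = 0.1874 m·K/W
ΣR = 1.582×10^-4 + 0.1533 + 0.1874 = 0.3409 m·K/W
Q' = ΔT/ΣR = (350 K − 297.9 K)/0.3409 = 152.8 W/m
From the inner boundary to the HDPE/rubber interface, ΣR_partial = 0.1535 m·K/W.
T_interface = T_in − Q'·ΣR_partial = 350 K − (152.8)(0.1535) = 326.5 K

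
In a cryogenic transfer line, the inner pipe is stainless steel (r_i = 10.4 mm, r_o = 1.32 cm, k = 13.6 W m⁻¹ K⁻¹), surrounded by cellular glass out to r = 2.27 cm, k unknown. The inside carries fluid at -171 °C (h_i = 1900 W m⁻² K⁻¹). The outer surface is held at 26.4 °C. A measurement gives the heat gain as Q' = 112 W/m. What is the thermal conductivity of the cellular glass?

k = 0.0493 W/m·K

ΣR = ΔT/Q' = |-171 − 26.4|/112 = 1.762 m·K/W
Known resistances:
  R'_conv,in = 1/(2πr h) = 1/(2π·0.0104·1900) = 0.008054 m·K/W
  R'_stainless steel = ln(0.0132/0.0104)/(2πk) = 0.2384/(2π·13.6) = 0.002790 m·K/W
R_cellular glass = ΣR − ΣR_known = 1.762 − 0.01084 = 1.751 m·K/W
ln(r₂/r₁)/(2πk) = 1.751 ⇒ k = 0.5421/(2π·1.751) = 0.0493 W/m·K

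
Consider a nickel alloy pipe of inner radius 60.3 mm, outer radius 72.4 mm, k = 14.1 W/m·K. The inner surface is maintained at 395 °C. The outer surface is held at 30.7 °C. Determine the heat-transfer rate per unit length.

Q' = 1.76×10^5 W/m

Q' = 2πk·ΔT/ln(r₂/r₁) = 2π × 14.1 × 364.3 / ln(0.0724/0.0603) = 1.76×10^5 W/m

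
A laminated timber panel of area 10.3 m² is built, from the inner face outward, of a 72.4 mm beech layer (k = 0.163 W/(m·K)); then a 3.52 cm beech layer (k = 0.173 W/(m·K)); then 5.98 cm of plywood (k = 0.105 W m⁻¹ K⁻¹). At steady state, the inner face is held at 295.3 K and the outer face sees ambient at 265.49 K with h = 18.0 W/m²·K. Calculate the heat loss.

Series thermal resistances, inner to outer:
  R_beech = L/(kA) = 0.0724/(0.163·10.3) = 0.04312 K/W
  R_beech = L/(kA) = 0.0352/(0.173·10.3) = 0.01975 K/W
  R_plywood = L/(kA) = 0.0598/(0.105·10.3) = 0.05529 K/W
  R_conv,out = 1/(hA) = 1/(18.0·10.3) = 0.005394 K/W
ΣR = 0.04312 + 0.01975 + 0.05529 + 0.005394 = 0.1236 K/W
Q = ΔT/ΣR = (295.3 K − 265.49 K)/0.1236 = 241 W

Q = 241 W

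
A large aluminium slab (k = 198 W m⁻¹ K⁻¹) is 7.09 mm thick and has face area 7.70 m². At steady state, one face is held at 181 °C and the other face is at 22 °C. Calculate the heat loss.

Q = 34200 kW

Q = kA·ΔT/L = 198 × 7.70 × |181 °C − 22 °C| / 0.00709 = 3.42×10^7 W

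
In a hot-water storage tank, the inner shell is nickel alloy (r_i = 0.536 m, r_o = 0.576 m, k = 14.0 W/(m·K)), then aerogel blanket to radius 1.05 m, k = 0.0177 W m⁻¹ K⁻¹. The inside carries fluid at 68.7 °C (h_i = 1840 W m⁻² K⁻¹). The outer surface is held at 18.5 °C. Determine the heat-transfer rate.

Q = 14.2 W

Resistance network (inner→outer):
  R_conv,in = 1/(4πr²h) = 1/(4π·0.536²·1840) = 1.505×10^-4 K/W
  R_nickel alloy = (1/0.536 − 1/0.576)/(4πk) = 0.1296/(4π·14.0) = 7.364×10^-4 K/W
  R_aerogel blanket = (1/0.576 − 1/1.05)/(4πk) = 0.7837/(4π·0.0177) = 3.524 K/W
ΣR = 1.505×10^-4 + 7.364×10^-4 + 3.524 = 3.525 K/W
Q = ΔT/ΣR = (68.7 °C − 18.5 °C)/3.525 = 14.2 W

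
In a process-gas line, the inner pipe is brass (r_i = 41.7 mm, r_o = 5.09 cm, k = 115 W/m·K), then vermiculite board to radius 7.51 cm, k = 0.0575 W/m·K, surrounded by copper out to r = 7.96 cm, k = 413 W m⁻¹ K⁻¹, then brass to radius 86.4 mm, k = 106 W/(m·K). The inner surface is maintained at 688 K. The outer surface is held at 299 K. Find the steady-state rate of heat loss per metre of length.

Resistance network (inner→outer):
  R'_brass = ln(0.0509/0.0417)/(2πk) = 0.1994/(2π·115) = 2.759×10^-4 m·K/W
  R'_vermiculite board = ln(0.0751/0.0509)/(2πk) = 0.3890/(2π·0.0575) = 1.077 m·K/W
  R'_copper = ln(0.0796/0.0751)/(2πk) = 0.05819/(2π·413) = 2.243×10^-5 m·K/W
  R'_brass = ln(0.0864/0.0796)/(2πk) = 0.08197/(2π·106) = 1.231×10^-4 m·K/W
ΣR = 2.759×10^-4 + 1.077 + 2.243×10^-5 + 1.231×10^-4 = 1.077 m·K/W
Q' = ΔT/ΣR = (688 K − 299 K)/1.077 = 361 W/m

Q' = 361 W/m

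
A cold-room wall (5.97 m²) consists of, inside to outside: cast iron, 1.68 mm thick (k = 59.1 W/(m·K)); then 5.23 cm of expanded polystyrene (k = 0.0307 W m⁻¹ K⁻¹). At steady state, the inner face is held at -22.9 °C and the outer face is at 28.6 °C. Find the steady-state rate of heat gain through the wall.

Q = 180 W

Resistance network (inner→outer):
  R_cast iron = L/(kA) = 0.00168/(59.1·5.97) = 4.762×10^-6 K/W
  R_expanded polystyrene = L/(kA) = 0.0523/(0.0307·5.97) = 0.2854 K/W
ΣR = 4.762×10^-6 + 0.2854 = 0.2854 K/W
Q = ΔT/ΣR = (-22.9 °C − 28.6 °C)/0.2854 = -180 W
(Negative Q ⇒ heat flows inward; heat gain = 180 W.)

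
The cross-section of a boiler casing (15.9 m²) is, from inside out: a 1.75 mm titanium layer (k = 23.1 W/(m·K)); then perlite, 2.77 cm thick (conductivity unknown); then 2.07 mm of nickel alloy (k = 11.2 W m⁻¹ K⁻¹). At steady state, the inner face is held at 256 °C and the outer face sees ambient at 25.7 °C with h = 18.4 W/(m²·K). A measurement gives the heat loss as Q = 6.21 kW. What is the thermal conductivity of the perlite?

ΣR = ΔT/Q = |256 − 25.7|/6210 = 0.03709 K/W
Known resistances:
  R_titanium = L/(kA) = 0.00175/(23.1·15.9) = 4.765×10^-6 K/W
  R_nickel alloy = L/(kA) = 0.00207/(11.2·15.9) = 1.162×10^-5 K/W
  R_conv,out = 1/(hA) = 1/(18.4·15.9) = 0.003418 K/W
R_perlite = ΣR − ΣR_known = 0.03709 − 0.003434 = 0.03366 K/W
L/(kA) = 0.03366 ⇒ k = 0.0277/(0.03366·15.9) = 0.0518 W/m·K

k = 0.0518 W/m·K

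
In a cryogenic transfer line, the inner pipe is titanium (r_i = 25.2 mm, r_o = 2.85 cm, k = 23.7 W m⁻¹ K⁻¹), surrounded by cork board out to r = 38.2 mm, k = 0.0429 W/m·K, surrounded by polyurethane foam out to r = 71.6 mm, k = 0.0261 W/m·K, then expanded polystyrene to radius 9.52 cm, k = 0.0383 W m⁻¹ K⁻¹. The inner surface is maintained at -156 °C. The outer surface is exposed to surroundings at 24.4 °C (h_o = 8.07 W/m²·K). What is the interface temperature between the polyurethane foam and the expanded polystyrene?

T = -15.4 °C

Treat each layer as a resistance in series:
  R'_titanium = ln(0.0285/0.0252)/(2πk) = 0.1231/(2π·23.7) = 8.264×10^-4 m·K/W
  R'_cork board = ln(0.0382/0.0285)/(2πk) = 0.2929/(2π·0.0429) = 1.087 m·K/W
  R'_polyurethane foam = ln(0.0716/0.0382)/(2πk) = 0.6283/(2π·0.0261) = 3.831 m·K/W
  R'_expanded polystyrene = ln(0.0952/0.0716)/(2πk) = 0.2849/(2π·0.0383) = 1.184 m·K/W
  R'_conv,out = 1/(2πr h) = 1/(2π·0.0952·8.07) = 0.2072 m·K/W
ΣR = 8.264×10^-4 + 1.087 + 3.831 + 1.184 + 0.2072 = 6.310 m·K/W
Q' = ΔT/ΣR = (-156 °C − 24.4 °C)/6.310 = -28.59 W/m
From the inner boundary to the polyurethane foam/expanded polystyrene interface, ΣR_partial = 4.919 m·K/W.
T_interface = T_in − Q'·ΣR_partial = -156 °C − (-28.59)(4.919) = -15.4 °C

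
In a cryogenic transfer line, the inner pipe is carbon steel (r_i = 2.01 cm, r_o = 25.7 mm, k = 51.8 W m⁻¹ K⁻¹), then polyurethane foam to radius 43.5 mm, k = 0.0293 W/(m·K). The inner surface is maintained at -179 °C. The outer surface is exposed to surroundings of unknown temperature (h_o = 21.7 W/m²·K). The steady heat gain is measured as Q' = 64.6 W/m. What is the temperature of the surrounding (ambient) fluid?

Series resistances:
  R'_carbon steel = ln(0.0257/0.0201)/(2πk) = 0.2458/(2π·51.8) = 7.551×10^-4 m·K/W
  R'_polyurethane foam = ln(0.0435/0.0257)/(2πk) = 0.5263/(2π·0.0293) = 2.859 m·K/W
  R'_conv,out = 1/(2πr h) = 1/(2π·0.0435·21.7) = 0.1686 m·K/W
ΣR = 3.028 m·K/W
ΔT = Q'·ΣR = 64.6 × 3.028 = 195.6 K
Heat flows inward, so T_out = T_in + ΔT = -179 + 195.6 = 16.6 °C

T_out = 16.6 °C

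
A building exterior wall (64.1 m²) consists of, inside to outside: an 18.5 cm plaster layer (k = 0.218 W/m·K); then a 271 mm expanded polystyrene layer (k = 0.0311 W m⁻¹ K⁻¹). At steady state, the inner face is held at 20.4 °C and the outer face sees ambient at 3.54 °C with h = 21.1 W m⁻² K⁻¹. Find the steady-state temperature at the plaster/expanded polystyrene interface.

Treat each layer as a resistance in series:
  R_plaster = L/(kA) = 0.185/(0.218·64.1) = 0.01324 K/W
  R_expanded polystyrene = L/(kA) = 0.271/(0.0311·64.1) = 0.1359 K/W
  R_conv,out = 1/(hA) = 1/(21.1·64.1) = 7.394×10^-4 K/W
ΣR = 0.01324 + 0.1359 + 7.394×10^-4 = 0.1499 K/W
Q = ΔT/ΣR = (20.4 °C − 3.54 °C)/0.1499 = 112.5 W
From the inner boundary to the plaster/expanded polystyrene interface, ΣR_partial = 0.01324 K/W.
T_interface = T_in − Q·ΣR_partial = 20.4 °C − (112.5)(0.01324) = 18.9 °C

T = 18.9 °C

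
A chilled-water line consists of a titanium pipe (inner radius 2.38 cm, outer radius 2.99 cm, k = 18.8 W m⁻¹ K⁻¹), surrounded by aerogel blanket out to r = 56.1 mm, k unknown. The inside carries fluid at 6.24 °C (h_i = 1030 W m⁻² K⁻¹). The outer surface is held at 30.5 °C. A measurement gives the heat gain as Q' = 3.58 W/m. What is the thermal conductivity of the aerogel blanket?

k = 0.0148 W/m·K

ΣR = ΔT/Q' = |6.24 − 30.5|/3.58 = 6.777 m·K/W
Known resistances:
  R'_conv,in = 1/(2πr h) = 1/(2π·0.0238·1030) = 0.006492 m·K/W
  R'_titanium = ln(0.0299/0.0238)/(2πk) = 0.2282/(2π·18.8) = 0.001932 m·K/W
R_aerogel blanket = ΣR − ΣR_known = 6.777 − 0.008424 = 6.769 m·K/W
ln(r₂/r₁)/(2πk) = 6.769 ⇒ k = 0.6293/(2π·6.769) = 0.0148 W/m·K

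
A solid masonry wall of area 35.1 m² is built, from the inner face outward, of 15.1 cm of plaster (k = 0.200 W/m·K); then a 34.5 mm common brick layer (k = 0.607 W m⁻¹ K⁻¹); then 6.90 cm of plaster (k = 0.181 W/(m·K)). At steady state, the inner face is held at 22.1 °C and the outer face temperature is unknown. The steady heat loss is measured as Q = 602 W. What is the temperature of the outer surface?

Series resistances:
  R_plaster = L/(kA) = 0.151/(0.200·35.1) = 0.02151 K/W
  R_common brick = L/(kA) = 0.0345/(0.607·35.1) = 0.001619 K/W
  R_plaster = L/(kA) = 0.0690/(0.181·35.1) = 0.01086 K/W
ΣR = 0.03399 K/W
ΔT = Q·ΣR = 602 × 0.03399 = 20.46 K
Heat flows outward, so T_out = T_in − ΔT = 22.1 − 20.46 = 1.64 °C

T_out = 1.64 °C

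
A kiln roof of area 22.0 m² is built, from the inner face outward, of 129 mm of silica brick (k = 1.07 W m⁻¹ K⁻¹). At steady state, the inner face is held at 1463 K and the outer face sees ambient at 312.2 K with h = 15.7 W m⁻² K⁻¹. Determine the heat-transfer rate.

Series thermal resistances, inner to outer:
  R_silica brick = L/(kA) = 0.129/(1.07·22.0) = 0.005480 K/W
  R_conv,out = 1/(hA) = 1/(15.7·22.0) = 0.002895 K/W
ΣR = 0.005480 + 0.002895 = 0.008375 K/W
Q = ΔT/ΣR = (1463 K − 312.2 K)/0.008375 = 1.37×10^5 W

Q = 137 kW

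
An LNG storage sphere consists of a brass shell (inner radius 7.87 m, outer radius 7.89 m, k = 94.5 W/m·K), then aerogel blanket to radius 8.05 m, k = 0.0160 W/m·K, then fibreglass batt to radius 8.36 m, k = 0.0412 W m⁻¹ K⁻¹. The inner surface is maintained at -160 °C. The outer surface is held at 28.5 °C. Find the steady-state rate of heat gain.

Q = 8800 W

Treat each layer as a resistance in series:
  R_brass = (1/7.87 − 1/7.89)/(4πk) = 3.221×10^-4/(4π·94.5) = 2.712×10^-7 K/W
  R_aerogel blanket = (1/7.89 − 1/8.05)/(4πk) = 0.002519/(4π·0.0160) = 0.01253 K/W
  R_fibreglass batt = (1/8.05 − 1/8.36)/(4πk) = 0.004606/(4π·0.0412) = 0.008897 K/W
ΣR = 2.712×10^-7 + 0.01253 + 0.008897 = 0.02143 K/W
Q = ΔT/ΣR = (-160 °C − 28.5 °C)/0.02143 = -8800 W
(Negative Q ⇒ heat flows inward; heat gain = 8800 W.)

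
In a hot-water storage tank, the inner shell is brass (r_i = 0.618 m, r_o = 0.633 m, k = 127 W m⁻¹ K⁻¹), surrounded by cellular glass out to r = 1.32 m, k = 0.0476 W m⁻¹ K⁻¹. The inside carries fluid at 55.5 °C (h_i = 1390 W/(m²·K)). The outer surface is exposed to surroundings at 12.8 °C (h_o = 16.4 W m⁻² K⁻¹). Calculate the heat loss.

Treat each layer as a resistance in series:
  R_conv,in = 1/(4πr²h) = 1/(4π·0.618²·1390) = 1.499×10^-4 K/W
  R_brass = (1/0.618 − 1/0.633)/(4πk) = 0.03834/(4π·127) = 2.403×10^-5 K/W
  R_cellular glass = (1/0.633 − 1/1.32)/(4πk) = 0.8222/(4π·0.0476) = 1.375 K/W
  R_conv,out = 1/(4πr²h) = 1/(4π·1.32²·16.4) = 0.002785 K/W
ΣR = 1.499×10^-4 + 2.403×10^-5 + 1.375 + 0.002785 = 1.378 K/W
Q = ΔT/ΣR = (55.5 °C − 12.8 °C)/1.378 = 31.0 W

Q = 31.0 W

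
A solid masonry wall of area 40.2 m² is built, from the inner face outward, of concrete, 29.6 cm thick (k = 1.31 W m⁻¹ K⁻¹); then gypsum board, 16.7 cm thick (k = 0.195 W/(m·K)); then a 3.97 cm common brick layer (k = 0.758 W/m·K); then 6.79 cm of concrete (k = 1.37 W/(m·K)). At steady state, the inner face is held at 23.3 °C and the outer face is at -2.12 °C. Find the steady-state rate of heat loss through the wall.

Q = 863 W

Treat each layer as a resistance in series:
  R_concrete = L/(kA) = 0.296/(1.31·40.2) = 0.005621 K/W
  R_gypsum board = L/(kA) = 0.167/(0.195·40.2) = 0.02130 K/W
  R_common brick = L/(kA) = 0.0397/(0.758·40.2) = 0.001303 K/W
  R_concrete = L/(kA) = 0.0679/(1.37·40.2) = 0.001233 K/W
ΣR = 0.005621 + 0.02130 + 0.001303 + 0.001233 = 0.02946 K/W
Q = ΔT/ΣR = (23.3 °C − -2.12 °C)/0.02946 = 863 W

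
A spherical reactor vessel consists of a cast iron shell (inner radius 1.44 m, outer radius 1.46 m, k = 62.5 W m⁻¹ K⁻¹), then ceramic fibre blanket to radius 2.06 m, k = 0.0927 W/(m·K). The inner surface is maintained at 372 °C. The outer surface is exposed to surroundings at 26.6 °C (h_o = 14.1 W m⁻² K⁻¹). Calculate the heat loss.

Treat each layer as a resistance in series:
  R_cast iron = (1/1.44 − 1/1.46)/(4πk) = 0.009513/(4π·62.5) = 1.211×10^-5 K/W
  R_ceramic fibre blanket = (1/1.46 − 1/2.06)/(4πk) = 0.1995/(4π·0.0927) = 0.1713 K/W
  R_conv,out = 1/(4πr²h) = 1/(4π·2.06²·14.1) = 0.001330 K/W
ΣR = 1.211×10^-5 + 0.1713 + 0.001330 = 0.1726 K/W
Q = ΔT/ΣR = (372 °C − 26.6 °C)/0.1726 = 2000 W

Q = 2000 W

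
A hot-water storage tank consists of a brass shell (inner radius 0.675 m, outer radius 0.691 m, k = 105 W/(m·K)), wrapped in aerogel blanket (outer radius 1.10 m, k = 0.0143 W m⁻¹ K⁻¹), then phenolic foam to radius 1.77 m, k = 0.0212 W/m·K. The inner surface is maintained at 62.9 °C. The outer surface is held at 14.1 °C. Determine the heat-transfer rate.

Treat each layer as a resistance in series:
  R_brass = (1/0.675 − 1/0.691)/(4πk) = 0.03430/(4π·105) = 2.600×10^-5 K/W
  R_aerogel blanket = (1/0.691 − 1/1.10)/(4πk) = 0.5381/(4π·0.0143) = 2.994 K/W
  R_phenolic foam = (1/1.10 − 1/1.77)/(4πk) = 0.3441/(4π·0.0212) = 1.292 K/W
ΣR = 2.600×10^-5 + 2.994 + 1.292 = 4.286 K/W
Q = ΔT/ΣR = (62.9 °C − 14.1 °C)/4.286 = 11.4 W

Q = 11.4 W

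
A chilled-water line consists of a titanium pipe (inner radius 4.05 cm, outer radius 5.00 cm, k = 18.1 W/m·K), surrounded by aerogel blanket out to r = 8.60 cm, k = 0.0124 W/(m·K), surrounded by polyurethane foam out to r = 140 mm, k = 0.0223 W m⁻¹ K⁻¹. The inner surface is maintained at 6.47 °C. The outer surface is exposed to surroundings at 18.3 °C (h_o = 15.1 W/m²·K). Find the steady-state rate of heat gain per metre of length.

Series thermal resistances, inner to outer:
  R'_titanium = ln(0.0500/0.0405)/(2πk) = 0.2107/(2π·18.1) = 0.001853 m·K/W
  R'_aerogel blanket = ln(0.0860/0.0500)/(2πk) = 0.5423/(2π·0.0124) = 6.961 m·K/W
  R'_polyurethane foam = ln(0.140/0.0860)/(2πk) = 0.4873/(2π·0.0223) = 3.478 m·K/W
  R'_conv,out = 1/(2πr h) = 1/(2π·0.140·15.1) = 0.07529 m·K/W
ΣR = 0.001853 + 6.961 + 3.478 + 0.07529 = 10.52 m·K/W
Q' = ΔT/ΣR = (6.47 °C − 18.3 °C)/10.52 = -1.12 W/m
(Negative Q' ⇒ heat flows inward; heat gain = 1.12 W/m.)

Q' = 1.12 W/m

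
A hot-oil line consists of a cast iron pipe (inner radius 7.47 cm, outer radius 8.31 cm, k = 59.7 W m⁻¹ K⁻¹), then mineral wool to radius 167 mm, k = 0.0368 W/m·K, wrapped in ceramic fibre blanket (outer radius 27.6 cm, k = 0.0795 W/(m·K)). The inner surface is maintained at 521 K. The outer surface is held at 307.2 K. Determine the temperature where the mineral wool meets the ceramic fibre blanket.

Resistance network (inner→outer):
  R'_cast iron = ln(0.0831/0.0747)/(2πk) = 0.1066/(2π·59.7) = 2.841×10^-4 m·K/W
  R'_mineral wool = ln(0.167/0.0831)/(2πk) = 0.6979/(2π·0.0368) = 3.019 m·K/W
  R'_ceramic fibre blanket = ln(0.276/0.167)/(2πk) = 0.5024/(2π·0.0795) = 1.006 m·K/W
ΣR = 2.841×10^-4 + 3.019 + 1.006 = 4.025 m·K/W
Q' = ΔT/ΣR = (521 K − 307.2 K)/4.025 = 53.12 W/m
From the inner boundary to the mineral wool/ceramic fibre blanket interface, ΣR_partial = 3.019 m·K/W.
T_interface = T_in − Q'·ΣR_partial = 521 K − (53.12)(3.019) = 360.6 K

T = 360.6 K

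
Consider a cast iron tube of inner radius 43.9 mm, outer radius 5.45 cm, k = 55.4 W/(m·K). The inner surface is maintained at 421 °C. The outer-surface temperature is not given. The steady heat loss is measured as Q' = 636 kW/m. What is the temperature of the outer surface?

T_out = 25.8 °C

Sum the resistances:
  R'_cast iron = ln(0.0545/0.0439)/(2πk) = 0.2163/(2π·55.4) = 6.214×10^-4 m·K/W
ΣR = 6.214×10^-4 m·K/W
ΔT = Q'·ΣR = 6.36×10^5 × 6.214×10^-4 = 395.2 K
Heat flows outward, so T_out = T_in − ΔT = 421 − 395.2 = 25.8 °C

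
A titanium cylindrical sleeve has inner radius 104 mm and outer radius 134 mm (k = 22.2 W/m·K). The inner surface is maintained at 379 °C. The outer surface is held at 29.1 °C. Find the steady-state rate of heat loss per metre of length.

Q' = 2πk·ΔT/ln(r₂/r₁) = 2π × 22.2 × 349.9 / ln(0.134/0.104) = 1.93×10^5 W/m

Q' = 193 kW/m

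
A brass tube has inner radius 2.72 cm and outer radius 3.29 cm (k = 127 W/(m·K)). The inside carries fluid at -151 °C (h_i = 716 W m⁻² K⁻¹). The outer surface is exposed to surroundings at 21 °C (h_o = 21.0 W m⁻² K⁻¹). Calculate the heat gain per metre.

Series thermal resistances, inner to outer:
  R'_conv,in = 1/(2πr h) = 1/(2π·0.0272·716) = 0.008172 m·K/W
  R'_brass = ln(0.0329/0.0272)/(2πk) = 0.1903/(2π·127) = 2.384×10^-4 m·K/W
  R'_conv,out = 1/(2πr h) = 1/(2π·0.0329·21.0) = 0.2304 m·K/W
ΣR = 0.008172 + 2.384×10^-4 + 0.2304 = 0.2388 m·K/W
Q' = ΔT/ΣR = (-151 °C − 21 °C)/0.2388 = -720 W/m
(Negative Q' ⇒ heat flows inward; heat gain = 720 W/m.)

Q' = 720 W/m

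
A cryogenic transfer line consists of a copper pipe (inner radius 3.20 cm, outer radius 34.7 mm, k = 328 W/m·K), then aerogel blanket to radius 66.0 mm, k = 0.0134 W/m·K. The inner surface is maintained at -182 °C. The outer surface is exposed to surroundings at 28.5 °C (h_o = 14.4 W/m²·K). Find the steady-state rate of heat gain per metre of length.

Treat each layer as a resistance in series:
  R'_copper = ln(0.0347/0.0320)/(2πk) = 0.08100/(2π·328) = 3.931×10^-5 m·K/W
  R'_aerogel blanket = ln(0.0660/0.0347)/(2πk) = 0.6429/(2π·0.0134) = 7.636 m·K/W
  R'_conv,out = 1/(2πr h) = 1/(2π·0.0660·14.4) = 0.1675 m·K/W
ΣR = 3.931×10^-5 + 7.636 + 0.1675 = 7.804 m·K/W
Q' = ΔT/ΣR = (-182 °C − 28.5 °C)/7.804 = -27.0 W/m
(Negative Q' ⇒ heat flows inward; heat gain = 27.0 W/m.)

Q' = 27.0 W/m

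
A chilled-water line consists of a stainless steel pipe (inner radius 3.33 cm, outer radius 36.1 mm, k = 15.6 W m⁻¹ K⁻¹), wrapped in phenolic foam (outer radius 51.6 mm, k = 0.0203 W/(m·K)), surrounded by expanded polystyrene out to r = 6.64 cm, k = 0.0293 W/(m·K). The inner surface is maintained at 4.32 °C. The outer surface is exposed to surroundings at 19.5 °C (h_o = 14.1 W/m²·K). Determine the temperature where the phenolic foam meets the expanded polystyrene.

T = 14.1 °C

Resistance network (inner→outer):
  R'_stainless steel = ln(0.0361/0.0333)/(2πk) = 0.08074/(2π·15.6) = 8.237×10^-4 m·K/W
  R'_phenolic foam = ln(0.0516/0.0361)/(2πk) = 0.3572/(2π·0.0203) = 2.801 m·K/W
  R'_expanded polystyrene = ln(0.0664/0.0516)/(2πk) = 0.2522/(2π·0.0293) = 1.370 m·K/W
  R'_conv,out = 1/(2πr h) = 1/(2π·0.0664·14.1) = 0.1700 m·K/W
ΣR = 8.237×10^-4 + 2.801 + 1.370 + 0.1700 = 4.342 m·K/W
Q' = ΔT/ΣR = (4.32 °C − 19.5 °C)/4.342 = -3.496 W/m
From the inner boundary to the phenolic foam/expanded polystyrene interface, ΣR_partial = 2.802 m·K/W.
T_interface = T_in − Q'·ΣR_partial = 4.32 °C − (-3.496)(2.802) = 14.1 °C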